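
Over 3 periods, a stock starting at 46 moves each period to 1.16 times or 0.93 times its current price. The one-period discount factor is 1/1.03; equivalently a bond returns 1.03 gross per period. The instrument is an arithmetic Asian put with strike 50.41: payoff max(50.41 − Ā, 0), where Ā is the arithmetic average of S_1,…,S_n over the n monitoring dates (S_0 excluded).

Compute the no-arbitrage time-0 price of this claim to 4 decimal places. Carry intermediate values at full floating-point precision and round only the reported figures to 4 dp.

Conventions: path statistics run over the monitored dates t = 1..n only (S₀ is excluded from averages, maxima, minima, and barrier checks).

price = 3.3649

Set p* = 0.4348 (from d < R < u); the path-dependent value is the discounted p*-expectation over all price paths.
Enumerate all 2^3 = 8 price paths (U = up ×1.16, D = down ×0.93); each path with k up-moves has probability p*^k·(1−p*)^(3−k).
DDD: Ā=39.8553, payoff=10.5547, prob=0.180570
UDD: Ā=49.7120, payoff=0.6980, prob=0.138900
DUD: Ā=46.1853, payoff=4.2247, prob=0.138900
UUD: Ā=57.6075, payoff=0.0000, prob=0.106846
DDU: Ā=42.9055, payoff=7.5045, prob=0.138900
UDU: Ā=53.5165, payoff=0.0000, prob=0.106846
DUU: Ā=49.9899, payoff=0.4201, prob=0.106846
UUU: Ā=62.3529, payoff=0.0000, prob=0.082190
Price = Σ prob·payoff / R^3 = 3.676913 / 1.092727 = 3.3649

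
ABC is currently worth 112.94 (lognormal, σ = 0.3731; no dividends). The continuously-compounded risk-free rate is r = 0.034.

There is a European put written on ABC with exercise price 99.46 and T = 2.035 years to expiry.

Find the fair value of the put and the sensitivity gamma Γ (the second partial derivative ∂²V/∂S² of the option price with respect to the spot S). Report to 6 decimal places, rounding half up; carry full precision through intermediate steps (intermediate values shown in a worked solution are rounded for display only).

price = 12.936441
Γ = 0.005425

σ√T = 0.3731·√2.035 = 0.532240
d₁ = (ln(S/K) + (r+σ²/2)T) / (σ√T) = (ln(112.94/99.46) + (0.034+0.3731²/2)·2.035) / 0.532240 = (0.127101 + 0.210830) / 0.532240 = 0.634922
d₂ = d₁ − σ√T = 0.634922 − 0.532240 = 0.102682
e^{−rT} = 0.933149
N(−d₁) = 0.262740,  N(−d₂) = 0.459108
Put price V = K·e^{−rT}·N(−d₂) − S·N(−d₁) = 42.610258 − 29.673817 = 12.936441
φ(d₁) = (1/√(2π))·e^{−d₁²/2} = 0.326116
Γ = φ(d₁) / (S·σ·√T) = 0.005425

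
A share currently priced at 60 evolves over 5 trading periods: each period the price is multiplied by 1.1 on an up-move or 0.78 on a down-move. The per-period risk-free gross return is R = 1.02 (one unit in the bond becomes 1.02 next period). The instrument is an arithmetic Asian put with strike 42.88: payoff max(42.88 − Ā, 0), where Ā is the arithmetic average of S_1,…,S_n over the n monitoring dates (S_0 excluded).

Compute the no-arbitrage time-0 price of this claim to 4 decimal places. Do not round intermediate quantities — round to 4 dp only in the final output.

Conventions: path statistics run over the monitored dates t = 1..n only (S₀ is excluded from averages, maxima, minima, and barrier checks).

With p* = (R−d)/(u−d) = 0.7500, sum probability × payoff across the paths and divide by R^5.
Enumerate all 2^5 = 32 price paths (U = up ×1.1, D = down ×0.78); each path with k up-moves has probability p*^k·(1−p*)^(5−k).
DDDDD: Ā=30.2618, payoff=12.6182, prob=0.000977
UDDDD: Ā=42.6770, payoff=0.2030, prob=0.002930
DUDDD: Ā=38.8370, payoff=4.0430, prob=0.002930
UUDDD: Ā=54.7701, payoff=0.0000, prob=0.008789
DDUDD: Ā=35.8418, payoff=7.0382, prob=0.002930
UDUDD: Ā=50.5461, payoff=0.0000, prob=0.008789
DUUDD: Ā=46.7061, payoff=0.0000, prob=0.008789
UUUDD: Ā=65.8675, payoff=0.0000, prob=0.026367
DDDUD: Ā=33.5055, payoff=9.3745, prob=0.002930
UDDUD: Ā=47.2513, payoff=0.0000, prob=0.008789
DUDUD: Ā=43.4113, payoff=0.0000, prob=0.008789
UUDUD: Ā=61.2211, payoff=0.0000, prob=0.026367
DDUUD: Ā=40.4161, payoff=2.4639, prob=0.008789
UDUUD: Ā=56.9971, payoff=0.0000, prob=0.026367
DUUUD: Ā=53.1571, payoff=0.0000, prob=0.026367
UUUUD: Ā=74.9652, payoff=0.0000, prob=0.079102
DDDDU: Ā=31.6832, payoff=11.1968, prob=0.002930
UDDDU: Ā=44.6815, payoff=0.0000, prob=0.008789
DUDDU: Ā=40.8415, payoff=2.0385, prob=0.008789
UUDDU: Ā=57.5969, payoff=0.0000, prob=0.026367
DDUDU: Ā=37.8463, payoff=5.0337, prob=0.008789
UDUDU: Ā=53.3729, payoff=0.0000, prob=0.026367
DUUDU: Ā=49.5329, payoff=0.0000, prob=0.026367
UUUDU: Ā=69.8541, payoff=0.0000, prob=0.079102
DDDUU: Ā=35.5100, payoff=7.3700, prob=0.008789
UDDUU: Ā=50.0782, payoff=0.0000, prob=0.026367
DUDUU: Ā=46.2382, payoff=0.0000, prob=0.026367
UUDUU: Ā=65.2077, payoff=0.0000, prob=0.079102
DDUUU: Ā=43.2430, payoff=0.0000, prob=0.026367
UDUUU: Ā=60.9837, payoff=0.0000, prob=0.079102
DUUUU: Ā=57.1437, payoff=0.0000, prob=0.079102
UUUUU: Ā=80.5873, payoff=0.0000, prob=0.237305
Price = Σ prob·payoff / R^5 = 0.254238 / 1.104081 = 0.2303

price = 0.2303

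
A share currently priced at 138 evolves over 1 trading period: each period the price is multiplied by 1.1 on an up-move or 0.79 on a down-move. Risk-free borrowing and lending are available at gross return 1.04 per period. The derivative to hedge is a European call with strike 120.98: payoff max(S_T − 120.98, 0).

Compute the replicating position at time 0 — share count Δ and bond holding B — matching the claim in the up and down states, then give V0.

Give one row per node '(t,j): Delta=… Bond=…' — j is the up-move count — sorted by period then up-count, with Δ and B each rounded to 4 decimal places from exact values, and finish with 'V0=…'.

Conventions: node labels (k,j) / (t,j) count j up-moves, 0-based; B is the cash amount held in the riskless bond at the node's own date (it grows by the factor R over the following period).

(0,0): Delta=0.7204 Bond=-75.5205
V0=23.8989

No-arbitrage ⇒ martingale measure with p* = (R−d)/(u−d) = 0.8065.
Expiry values: V(1,0)=0.0000, V(1,1)=30.8200
  t=0,j=0: stock 138.0000 → up 151.8000 (V=30.8200), down 109.0200 (V=0.0000). Price 23.8989; hedge Δ=0.7204, bond B=-75.5205.
Check: Δ(0,0)·S0 + B(0,0) = 23.8989 = V0.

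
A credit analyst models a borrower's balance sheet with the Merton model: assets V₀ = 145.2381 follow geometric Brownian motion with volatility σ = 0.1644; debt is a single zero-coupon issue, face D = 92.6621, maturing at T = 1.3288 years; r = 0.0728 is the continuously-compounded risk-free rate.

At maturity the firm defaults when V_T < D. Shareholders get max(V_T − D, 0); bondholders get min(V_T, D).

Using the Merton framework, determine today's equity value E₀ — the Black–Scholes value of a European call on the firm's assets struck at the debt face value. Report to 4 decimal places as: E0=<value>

E0=61.1319

Work the structural quantities from V₀ = 145.2381 against face 92.6621:
d₁ = [ln(V₀/D) + (r + σ²/2)T] / (σ√T)
   = [ln(145.2381/92.6621) + (0.0728 + 0.5·0.1644²)·1.3288] / (0.1644·√1.3288)
   = [0.449415 + 0.114694] / 0.189510 = 2.976672
d₂ = d₁ − σ√T = 2.976672 − 0.189510 = 2.787163
N(d₁) = 0.998543,  N(d₂) = 0.997341,  e^(−rT) = 0.907795
E₀ = V₀·N(d₁) − D·e^(−rT)·N(d₂)
   = 145.2381·0.998543 − 92.6621·0.907795·0.997341 = 61.131931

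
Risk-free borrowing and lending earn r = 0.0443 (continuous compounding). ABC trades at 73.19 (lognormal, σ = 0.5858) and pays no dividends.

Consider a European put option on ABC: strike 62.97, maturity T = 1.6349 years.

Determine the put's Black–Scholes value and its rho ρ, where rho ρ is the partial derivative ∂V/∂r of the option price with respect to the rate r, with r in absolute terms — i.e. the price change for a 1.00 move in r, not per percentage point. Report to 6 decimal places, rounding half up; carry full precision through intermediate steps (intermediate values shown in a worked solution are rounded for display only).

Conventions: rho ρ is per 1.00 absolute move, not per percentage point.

σ√T = 0.5858·√1.6349 = 0.749023
d₁ = (ln(S/K) + (r+σ²/2)T) / (σ√T) = (ln(73.19/62.97) + (0.0443+0.5858²/2)·1.6349) / 0.749023 = (0.150400 + 0.352944) / 0.749023 = 0.672001
d₂ = d₁ − σ√T = 0.672001 − 0.749023 = -0.077022
e^{−rT} = 0.930135
N(−d₁) = 0.250792,  N(−d₂) = 0.530697
Put price V = K·e^{−rT}·N(−d₂) − S·N(−d₁) = 31.083219 − 18.355434 = 12.727785
ρ = −K·T·e^{−rT}·N(−d₂) = -50.817954

price = 12.727785
ρ = -50.817954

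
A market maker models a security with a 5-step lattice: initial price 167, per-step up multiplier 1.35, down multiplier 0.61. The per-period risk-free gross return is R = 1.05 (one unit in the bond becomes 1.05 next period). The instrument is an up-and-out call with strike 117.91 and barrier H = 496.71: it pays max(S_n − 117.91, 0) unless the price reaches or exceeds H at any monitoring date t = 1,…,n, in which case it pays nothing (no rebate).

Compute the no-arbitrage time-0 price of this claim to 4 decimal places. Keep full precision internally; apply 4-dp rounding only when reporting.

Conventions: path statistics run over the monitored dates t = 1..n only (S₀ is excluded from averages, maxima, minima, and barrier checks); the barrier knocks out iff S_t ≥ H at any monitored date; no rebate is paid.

price = 44.4798

No-arbitrage gives p* = (R−d)/(u−d) = 0.5946: enumerate every path, weight its payoff by its p*-probability, and discount by R^5.
Enumerate all 2^5 = 32 price paths (U = up ×1.35, D = down ×0.61); each path with k up-moves has probability p*^k·(1−p*)^(5−k).
DDDDD: M=101.8700, payoff=0.0000, prob=0.010951
UDDDD: M=225.4500, payoff=0.0000, prob=0.016061
DUDDD: M=137.5245, payoff=0.0000, prob=0.016061
UUDDD: M=304.3575, payoff=0.0000, prob=0.023556
DDUDD: M=101.8700, payoff=0.0000, prob=0.016061
UDUDD: M=225.4500, payoff=0.0000, prob=0.023556
DUUDD: M=185.6581, payoff=0.0000, prob=0.023556
UUUDD: M=410.8826, payoff=34.9794, prob=0.034550
DDDUD: M=101.8700, payoff=0.0000, prob=0.016061
UDDUD: M=225.4500, payoff=0.0000, prob=0.023556
DUDUD: M=137.5245, payoff=0.0000, prob=0.023556
UUDUD: M=304.3575, payoff=34.9794, prob=0.034550
DDUUD: M=113.2514, payoff=0.0000, prob=0.023556
UDUUD: M=250.6384, payoff=34.9794, prob=0.034550
DUUUD: M=250.6384, payoff=34.9794, prob=0.034550
UUUUD: M=554.6915, payoff=0.0000, prob=0.050673
DDDDU: M=101.8700, payoff=0.0000, prob=0.016061
UDDDU: M=225.4500, payoff=0.0000, prob=0.023556
DUDDU: M=137.5245, payoff=0.0000, prob=0.023556
UUDDU: M=304.3575, payoff=34.9794, prob=0.034550
DDUDU: M=101.8700, payoff=0.0000, prob=0.023556
UDUDU: M=225.4500, payoff=34.9794, prob=0.034550
DUUDU: M=185.6581, payoff=34.9794, prob=0.034550
UUUDU: M=410.8826, payoff=220.4518, prob=0.050673
DDDUU: M=101.8700, payoff=0.0000, prob=0.023556
UDDUU: M=225.4500, payoff=34.9794, prob=0.034550
DUDUU: M=152.8894, payoff=34.9794, prob=0.034550
UUDUU: M=338.3618, payoff=220.4518, prob=0.050673
DDUUU: M=152.8894, payoff=34.9794, prob=0.034550
UDUUU: M=338.3618, payoff=220.4518, prob=0.050673
DUUUU: M=338.3618, payoff=220.4518, prob=0.050673
UUUUU: M=748.8336, payoff=0.0000, prob=0.074320
Price = Σ prob·payoff / R^5 = 56.768711 / 1.276282 = 44.4798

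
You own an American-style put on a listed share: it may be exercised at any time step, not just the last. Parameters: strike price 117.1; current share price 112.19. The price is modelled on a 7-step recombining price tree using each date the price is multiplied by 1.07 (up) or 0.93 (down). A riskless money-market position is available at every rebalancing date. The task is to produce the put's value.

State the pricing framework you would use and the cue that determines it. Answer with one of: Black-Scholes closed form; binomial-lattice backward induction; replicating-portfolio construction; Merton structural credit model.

Key observation: the put (strike 117.1 on spot 112.19) is American-style on a 7-step discrete price model, so the early-exercise decision at every node requires stepwise backward valuation — a closed form cannot price the exercise right.

framework: binomial-lattice backward induction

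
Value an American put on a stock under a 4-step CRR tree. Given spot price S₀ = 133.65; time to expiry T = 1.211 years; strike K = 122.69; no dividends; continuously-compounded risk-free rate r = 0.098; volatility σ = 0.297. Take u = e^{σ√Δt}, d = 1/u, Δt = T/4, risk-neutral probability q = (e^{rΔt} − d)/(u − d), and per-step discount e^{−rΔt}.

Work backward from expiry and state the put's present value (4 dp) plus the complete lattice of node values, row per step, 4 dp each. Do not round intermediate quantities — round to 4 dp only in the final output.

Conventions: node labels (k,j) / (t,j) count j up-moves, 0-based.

price = 7.3280
tree:
7.3280
14.1379 2.1785
26.3013 4.9976 0.0000
40.8332 11.4649 0.0000 0.0000
53.1742 26.3013 0.0000 0.0000 0.0000

Δt=0.30275  u=1.17753  d=0.84924  q=0.55097  discount=0.97077
step 4 (expiry): payoffs max(K−S,0) = 53.1742 26.3013 0.0000 0.0000 0.0000
k=3: (k=3,j=0): S=81.8568, K−S=40.8332, hold=37.2465 ⇒ V=40.8332 exercise | (k=3,j=1): S=113.5005, K−S=9.1895, hold=11.4649 ⇒ V=11.4649 continue | (k=3,j=2): S=157.3766, K−S=0.0000, hold=0.0000 ⇒ V=0.0000 continue | (k=3,j=3): S=218.2141, K−S=0.0000, hold=0.0000 ⇒ V=0.0000 continue
k=2: (k=2,j=0): S=96.3887, K−S=26.3013, hold=23.9316 ⇒ V=26.3013 exercise | (k=2,j=1): S=133.6500, K−S=0.0000, hold=4.9976 ⇒ V=4.9976 continue | (k=2,j=2): S=185.3154, K−S=0.0000, hold=0.0000 ⇒ V=0.0000 continue
k=1: (k=1,j=0): S=113.5005, K−S=9.1895, hold=14.1379 ⇒ V=14.1379 continue | (k=1,j=1): S=157.3766, K−S=0.0000, hold=2.1785 ⇒ V=2.1785 continue
k=0: (k=0,j=0): S=133.6500, K−S=0.0000, hold=7.3280 ⇒ V=7.3280 continue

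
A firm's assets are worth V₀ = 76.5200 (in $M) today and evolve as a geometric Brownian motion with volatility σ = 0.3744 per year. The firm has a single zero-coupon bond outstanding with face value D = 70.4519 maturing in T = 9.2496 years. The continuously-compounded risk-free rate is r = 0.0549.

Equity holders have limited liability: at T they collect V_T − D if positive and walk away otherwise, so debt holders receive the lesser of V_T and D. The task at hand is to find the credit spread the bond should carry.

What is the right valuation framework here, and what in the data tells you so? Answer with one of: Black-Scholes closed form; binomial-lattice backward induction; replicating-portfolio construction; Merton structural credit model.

framework: Merton structural credit model

Key observation: assets follow a GBM and default happens iff V_T < 70.4519; valuing claims on that split (equity as a call, risky debt as the residual) is the structural model's definition.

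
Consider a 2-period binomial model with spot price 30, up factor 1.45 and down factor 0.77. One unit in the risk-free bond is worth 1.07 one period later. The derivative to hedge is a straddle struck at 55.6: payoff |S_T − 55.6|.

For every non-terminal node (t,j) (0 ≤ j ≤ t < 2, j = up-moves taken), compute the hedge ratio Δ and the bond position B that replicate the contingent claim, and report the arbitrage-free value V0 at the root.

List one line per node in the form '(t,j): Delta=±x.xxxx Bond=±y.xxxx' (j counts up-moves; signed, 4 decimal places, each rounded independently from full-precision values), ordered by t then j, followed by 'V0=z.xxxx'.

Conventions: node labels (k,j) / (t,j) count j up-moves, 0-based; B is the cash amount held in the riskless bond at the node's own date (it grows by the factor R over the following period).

Since d<R<u, set p* = (R−d)/(u−d) = 0.4412; price each node as the discounted p*-expectation of its children.
At maturity the claim pays: V(2,0)=37.8130, V(2,1)=22.1050, V(2,2)=7.4750
(1,0): S=23.1000. Δ = (V_up−V_dn)/(S_up−S_dn) = (22.1050−37.8130)/(33.4950−17.7870) = -1.0000. V = [p*·22.1050 + (1−p*)·37.8130]/1.07 = 28.8626. B = V − Δ·S = 51.9626.
(1,1): S=43.5000. Δ = (V_up−V_dn)/(S_up−S_dn) = (7.4750−22.1050)/(63.0750−33.4950) = -0.4946. V = [p*·7.4750 + (1−p*)·22.1050]/1.07 = 14.6267. B = V − Δ·S = 36.1414.
(0,0): S=30.0000. Δ = (V_up−V_dn)/(S_up−S_dn) = (14.6267−28.8626)/(43.5000−23.1000) = -0.6978. V = [p*·14.6267 + (1−p*)·28.8626]/1.07 = 21.1047. B = V − Δ·S = 42.0399.
As a check, the time-0 holding Δ(0,0)·S0 + B(0,0) comes to 21.1047 — exactly V0.

(0,0): Delta=-0.6978 Bond=42.0399
(1,0): Delta=-1.0000 Bond=51.9626
(1,1): Delta=-0.4946 Bond=36.1414
V0=21.1047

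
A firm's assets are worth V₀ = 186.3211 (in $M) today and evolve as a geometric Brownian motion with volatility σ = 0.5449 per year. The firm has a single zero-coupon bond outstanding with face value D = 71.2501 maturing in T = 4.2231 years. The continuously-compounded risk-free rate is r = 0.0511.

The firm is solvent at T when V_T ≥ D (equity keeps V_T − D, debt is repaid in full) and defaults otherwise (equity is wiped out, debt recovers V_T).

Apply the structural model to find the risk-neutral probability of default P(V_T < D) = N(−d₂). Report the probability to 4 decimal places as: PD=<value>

Work the structural quantities from V₀ = 186.3211 against face 71.2501:
d₁ = [ln(V₀/D) + (r + σ²/2)T] / (σ√T)
   = [ln(186.3211/71.2501) + (0.0511 + 0.5·0.5449²)·4.2231] / (0.5449·√4.2231)
   = [0.961275 + 0.842753] / 1.119779 = 1.611057
d₂ = d₁ − σ√T = 1.611057 − 1.119779 = 0.491278
risk-neutral PD = N(−d₂) = N(-0.491278) = 0.311615

PD=0.3116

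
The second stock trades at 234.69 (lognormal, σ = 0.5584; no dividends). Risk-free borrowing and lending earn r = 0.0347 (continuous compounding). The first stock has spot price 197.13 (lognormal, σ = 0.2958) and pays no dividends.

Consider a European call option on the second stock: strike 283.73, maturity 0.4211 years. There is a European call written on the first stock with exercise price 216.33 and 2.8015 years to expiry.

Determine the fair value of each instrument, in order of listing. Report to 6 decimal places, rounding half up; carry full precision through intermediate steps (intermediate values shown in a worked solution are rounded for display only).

price(the second stock call K=283.73) = 18.686539
price(the first stock call K=216.33) = 38.881692

[the second stock call K=283.73]
σ√T = 0.5584·√0.4211 = 0.362358
d₁ = (ln(S/K) + (r+σ²/2)T) / (σ√T) = (ln(234.69/283.73) + (0.0347+0.5584²/2)·0.4211) / 0.362358 = (-0.189758 + 0.080264) / 0.362358 = -0.302170
d₂ = d₁ − σ√T = -0.302170 − 0.362358 = -0.664528
e^{−rT} = 0.985494
N(d₁) = 0.381261,  N(d₂) = 0.253176
price = S·N(d₁) − K·e^{−rT}·N(d₂) = 89.478214 − 70.791675 = 18.686539
[the first stock call K=216.33]
σ√T = 0.2958·√2.8015 = 0.495101
d₁ = (ln(S/K) + (r+σ²/2)T) / (σ√T) = (ln(197.13/216.33) + (0.0347+0.2958²/2)·2.8015) / 0.495101 = (-0.092942 + 0.219774) / 0.495101 = 0.256176
d₂ = d₁ − σ√T = 0.256176 − 0.495101 = -0.238925
e^{−rT} = 0.907364
N(d₁) = 0.601092,  N(d₂) = 0.405582
price = S·N(d₁) − K·e^{−rT}·N(d₂) = 118.493349 − 79.611656 = 38.881692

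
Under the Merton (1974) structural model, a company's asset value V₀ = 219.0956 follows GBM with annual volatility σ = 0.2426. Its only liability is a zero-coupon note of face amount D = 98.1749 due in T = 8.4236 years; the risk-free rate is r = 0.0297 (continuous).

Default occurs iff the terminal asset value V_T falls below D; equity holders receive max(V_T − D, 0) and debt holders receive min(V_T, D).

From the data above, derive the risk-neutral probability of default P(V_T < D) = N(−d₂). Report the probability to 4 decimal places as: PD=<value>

PD=0.1264

Work the structural quantities from V₀ = 219.0956 against face 98.1749:
d₁ = [ln(V₀/D) + (r + σ²/2)T] / (σ√T)
   = [ln(219.0956/98.1749) + (0.0297 + 0.5·0.2426²)·8.4236] / (0.2426·√8.4236)
   = [0.802758 + 0.498065] / 0.704109 = 1.847475
d₂ = d₁ − σ√T = 1.847475 − 0.704109 = 1.143366
risk-neutral PD = N(−d₂) = N(-1.143366) = 0.126443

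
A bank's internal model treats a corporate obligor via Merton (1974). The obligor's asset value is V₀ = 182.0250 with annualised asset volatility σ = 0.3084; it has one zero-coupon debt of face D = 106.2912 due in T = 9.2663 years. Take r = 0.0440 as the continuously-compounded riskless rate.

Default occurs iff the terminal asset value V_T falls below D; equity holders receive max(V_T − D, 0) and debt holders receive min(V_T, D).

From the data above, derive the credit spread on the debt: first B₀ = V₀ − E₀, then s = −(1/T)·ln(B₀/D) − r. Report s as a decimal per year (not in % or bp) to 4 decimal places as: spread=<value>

Apply the equity-as-call identities (strike 106.2912, horizon 9.2663 years):
d₁ = [ln(V₀/D) + (r + σ²/2)T] / (σ√T)
   = [ln(182.0250/106.2912) + (0.0440 + 0.5·0.3084²)·9.2663] / (0.3084·√9.2663)
   = [0.537962 + 0.848379] / 0.938788 = 1.476734
d₂ = d₁ − σ√T = 1.476734 − 0.938788 = 0.537946
N(d₁) = 0.930127,  N(d₂) = 0.704693,  e^(−rT) = 0.665167
E₀ = V₀·N(d₁) − D·e^(−rT)·N(d₂)
   = 182.0250·0.930127 − 106.2912·0.665167·0.704693 = 119.483515
B₀ = V₀ − E₀ = 182.0250 − 119.483515 = 62.541485
spread = −(1/T)·ln(B₀/D) − r = −(1/9.2663)·ln(62.541485/106.2912) − 0.0440 = 0.01323454

spread=0.0132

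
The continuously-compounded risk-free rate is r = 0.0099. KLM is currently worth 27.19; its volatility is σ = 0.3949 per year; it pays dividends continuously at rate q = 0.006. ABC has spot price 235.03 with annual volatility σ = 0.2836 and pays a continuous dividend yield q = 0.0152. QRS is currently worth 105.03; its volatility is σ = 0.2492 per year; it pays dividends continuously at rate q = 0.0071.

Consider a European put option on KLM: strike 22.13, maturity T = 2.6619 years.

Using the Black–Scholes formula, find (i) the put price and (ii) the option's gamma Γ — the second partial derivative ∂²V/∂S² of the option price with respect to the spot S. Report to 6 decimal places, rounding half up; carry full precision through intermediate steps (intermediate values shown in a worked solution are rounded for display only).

price = 3.828554
Γ = 0.018051

σ√T = 0.3949·√2.6619 = 0.644292
d₁ = (ln(S/K) + (r−q+σ²/2)T) / (σ√T) = (ln(27.19/22.13) + (0.0099−0.006+0.3949²/2)·2.6619) / 0.644292 = (0.205915 + 0.217938) / 0.644292 = 0.657858
d₂ = d₁ − σ√T = 0.657858 − 0.644292 = 0.013566
e^{−rT} = 0.973991
e^{−qT} = 0.984155
N(−d₁) = 0.255315,  N(−d₂) = 0.494588
Put price V = K·e^{−rT}·N(−d₂) − S·e^{−qT}·N(−d₁) = 10.660569 − 6.832014 = 3.828554
φ(d₁) = (1/√(2π))·e^{−d₁²/2} = 0.321317
Γ = e^{−qT}·φ(d₁) / (S·σ·√T) = 0.018051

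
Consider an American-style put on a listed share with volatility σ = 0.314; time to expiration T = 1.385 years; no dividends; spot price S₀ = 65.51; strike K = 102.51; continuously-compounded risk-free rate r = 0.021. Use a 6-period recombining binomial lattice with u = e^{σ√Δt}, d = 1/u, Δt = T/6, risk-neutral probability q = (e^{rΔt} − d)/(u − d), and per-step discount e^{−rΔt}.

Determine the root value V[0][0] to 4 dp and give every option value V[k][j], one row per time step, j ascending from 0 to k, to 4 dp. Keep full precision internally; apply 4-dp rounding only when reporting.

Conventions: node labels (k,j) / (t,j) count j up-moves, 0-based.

price = 37.4806
tree:
37.4806
46.1736 28.3834
54.0626 37.0000 19.2769
60.8468 46.1736 27.3520 10.6685
66.6811 54.0626 37.0000 17.1107 3.7528
71.6983 60.8468 46.1736 26.3326 7.2298 0.0000
76.0130 66.6811 54.0626 37.0000 13.9282 0.0000 0.0000

params: Δt=0.23083 u=1.16284 d=0.85997 q=0.47840 e^(-rΔt)=0.99516
t_6 payoffs: 76.0130 66.6811 54.0626 37.0000 13.9282 0.0000 0.0000
k=5: node(5,0) S=30.8117 payoff=71.6983 vs cont=71.2026 → 71.6983 [stop]  node(5,1) S=41.6632 payoff=60.8468 vs cont=60.3511 → 60.8468 [stop]  node(5,2) S=56.3364 payoff=46.1736 vs cont=45.6779 → 46.1736 [stop]  node(5,3) S=76.1774 payoff=26.3326 vs cont=25.8369 → 26.3326 [stop]  node(5,4) S=103.0061 payoff=0.0000 vs cont=7.2298 → 7.2298 [wait]  node(5,5) S=139.2835 payoff=0.0000 vs cont=0.0000 → 0.0000 [wait]
k=4: node(4,0) S=35.8289 payoff=66.6811 vs cont=66.1853 → 66.6811 [stop]  node(4,1) S=48.4474 payoff=54.0626 vs cont=53.5668 → 54.0626 [stop]  node(4,2) S=65.5100 payoff=37.0000 vs cont=36.5043 → 37.0000 [stop]  node(4,3) S=88.5818 payoff=13.9282 vs cont=17.1107 → 17.1107 [wait]  node(4,4) S=119.7791 payoff=0.0000 vs cont=3.7528 → 3.7528 [wait]
k=3: node(3,0) S=41.6632 payoff=60.8468 vs cont=60.3511 → 60.8468 [stop]  node(3,1) S=56.3364 payoff=46.1736 vs cont=45.6779 → 46.1736 [stop]  node(3,2) S=76.1774 payoff=26.3326 vs cont=27.3520 → 27.3520 [wait]  node(3,3) S=103.0061 payoff=0.0000 vs cont=10.6685 → 10.6685 [wait]
k=2: node(2,0) S=48.4474 payoff=54.0626 vs cont=53.5668 → 54.0626 [stop]  node(2,1) S=65.5100 payoff=37.0000 vs cont=36.9896 → 37.0000 [stop]  node(2,2) S=88.5818 payoff=13.9282 vs cont=19.2769 → 19.2769 [wait]
k=1: node(1,0) S=56.3364 payoff=46.1736 vs cont=45.6779 → 46.1736 [stop]  node(1,1) S=76.1774 payoff=26.3326 vs cont=28.3834 → 28.3834 [wait]
k=0: node(0,0) S=65.5100 payoff=37.0000 vs cont=37.4806 → 37.4806 [wait]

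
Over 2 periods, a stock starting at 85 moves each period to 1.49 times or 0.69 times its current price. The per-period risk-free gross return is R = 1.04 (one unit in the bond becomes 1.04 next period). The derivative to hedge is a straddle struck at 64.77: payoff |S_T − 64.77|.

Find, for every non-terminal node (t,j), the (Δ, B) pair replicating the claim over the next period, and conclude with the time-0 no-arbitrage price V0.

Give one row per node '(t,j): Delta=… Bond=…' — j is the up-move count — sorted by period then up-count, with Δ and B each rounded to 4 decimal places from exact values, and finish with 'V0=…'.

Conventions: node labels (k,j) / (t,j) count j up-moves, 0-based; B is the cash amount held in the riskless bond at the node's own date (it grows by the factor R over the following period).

Under the risk-neutral measure, an up-move has probability p* = (R−d)/(u−d) = 0.4375 and values discount at R = 1.04.
At maturity the claim pays: V(2,0)=24.3015, V(2,1)=22.6185, V(2,2)=123.9385
(1,0): S=58.6500. Δ = (V_up−V_dn)/(S_up−S_dn) = (22.6185−24.3015)/(87.3885−40.4685) = -0.0359. V = [p*·22.6185 + (1−p*)·24.3015]/1.04 = 22.6588. B = V − Δ·S = 24.7626.
(1,1): S=126.6500. Δ = (V_up−V_dn)/(S_up−S_dn) = (123.9385−22.6185)/(188.7085−87.3885) = 1.0000. V = [p*·123.9385 + (1−p*)·22.6185]/1.04 = 64.3712. B = V − Δ·S = -62.2788.
(0,0): S=85.0000. Δ = (V_up−V_dn)/(S_up−S_dn) = (64.3712−22.6588)/(126.6500−58.6500) = 0.6134. V = [p*·64.3712 + (1−p*)·22.6588]/1.04 = 39.3346. B = V − Δ·S = -12.8058.
Check: Δ(0,0)·S0 + B(0,0) = 39.3346 = V0.

(0,0): Delta=0.6134 Bond=-12.8058
(1,0): Delta=-0.0359 Bond=24.7626
(1,1): Delta=1.0000 Bond=-62.2788
V0=39.3346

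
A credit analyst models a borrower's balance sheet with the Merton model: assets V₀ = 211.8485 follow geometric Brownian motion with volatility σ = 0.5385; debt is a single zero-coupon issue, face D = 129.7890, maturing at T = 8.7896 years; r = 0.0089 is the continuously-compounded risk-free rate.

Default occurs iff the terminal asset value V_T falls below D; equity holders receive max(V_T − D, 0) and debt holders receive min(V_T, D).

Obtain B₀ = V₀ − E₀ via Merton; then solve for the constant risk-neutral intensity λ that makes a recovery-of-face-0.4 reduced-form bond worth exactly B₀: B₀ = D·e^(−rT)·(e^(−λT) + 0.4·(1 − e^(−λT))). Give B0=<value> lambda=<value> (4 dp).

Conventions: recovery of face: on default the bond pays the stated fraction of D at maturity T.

With assets at 211.8485 and a single debt payment of 129.7890 at 8.7896 years:
d₁ = [ln(V₀/D) + (r + σ²/2)T] / (σ√T)
   = [ln(211.8485/129.7890) + (0.0089 + 0.5·0.5385²)·8.7896] / (0.5385·√8.7896)
   = [0.489961 + 1.352641] / 1.596505 = 1.154148
d₂ = d₁ − σ√T = 1.154148 − 1.596505 = -0.442357
N(d₁) = 0.875780,  N(d₂) = 0.329115,  e^(−rT) = 0.924754
E₀ = V₀·N(d₁) − D·e^(−rT)·N(d₂)
   = 211.8485·0.875780 − 129.7890·0.924754·0.329115 = 146.031337
B₀ = V₀ − E₀ = 211.8485 − 146.031337 = 65.817163
e^(−λT) = (B₀·e^(rT)/D − 0.4)/(1 − 0.4) = (65.8172·1.081369/129.7890 − 0.4)/0.6 = 0.24728665
λ = −ln(0.24728665)/8.7896 = 0.158961

B0=65.8172 lambda=0.1590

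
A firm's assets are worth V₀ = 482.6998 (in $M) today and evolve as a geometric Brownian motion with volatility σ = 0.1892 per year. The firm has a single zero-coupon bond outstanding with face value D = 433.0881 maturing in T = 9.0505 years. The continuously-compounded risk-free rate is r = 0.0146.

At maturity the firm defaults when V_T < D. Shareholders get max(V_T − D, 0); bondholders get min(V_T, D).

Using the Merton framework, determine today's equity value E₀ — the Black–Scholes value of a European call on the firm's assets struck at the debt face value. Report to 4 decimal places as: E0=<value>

E0=156.4188

Equity is a call on the firm's assets struck at D = 433.0881:
d₁ = [ln(V₀/D) + (r + σ²/2)T] / (σ√T)
   = [ln(482.6998/433.0881) + (0.0146 + 0.5·0.1892²)·9.0505] / (0.1892·√9.0505)
   = [0.108454 + 0.294126] / 0.569190 = 0.707285
d₂ = d₁ − σ√T = 0.707285 − 0.569190 = 0.138095
N(d₁) = 0.760305,  N(d₂) = 0.554917,  e^(−rT) = 0.876221
E₀ = V₀·N(d₁) − D·e^(−rT)·N(d₂)
   = 482.6998·0.760305 − 433.0881·0.876221·0.554917 = 156.418805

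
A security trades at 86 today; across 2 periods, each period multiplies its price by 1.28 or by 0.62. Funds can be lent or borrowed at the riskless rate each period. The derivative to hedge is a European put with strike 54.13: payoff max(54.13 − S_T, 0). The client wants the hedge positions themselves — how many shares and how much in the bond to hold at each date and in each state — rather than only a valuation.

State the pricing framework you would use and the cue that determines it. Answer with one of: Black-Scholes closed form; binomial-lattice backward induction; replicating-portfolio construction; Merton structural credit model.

framework: replicating-portfolio construction

Key observation: since the answer must list Δ and B at each node of the 1.28/0.62 lattice on 86, the replicating-portfolio method — solving the two-state system at every node — is the one that applies.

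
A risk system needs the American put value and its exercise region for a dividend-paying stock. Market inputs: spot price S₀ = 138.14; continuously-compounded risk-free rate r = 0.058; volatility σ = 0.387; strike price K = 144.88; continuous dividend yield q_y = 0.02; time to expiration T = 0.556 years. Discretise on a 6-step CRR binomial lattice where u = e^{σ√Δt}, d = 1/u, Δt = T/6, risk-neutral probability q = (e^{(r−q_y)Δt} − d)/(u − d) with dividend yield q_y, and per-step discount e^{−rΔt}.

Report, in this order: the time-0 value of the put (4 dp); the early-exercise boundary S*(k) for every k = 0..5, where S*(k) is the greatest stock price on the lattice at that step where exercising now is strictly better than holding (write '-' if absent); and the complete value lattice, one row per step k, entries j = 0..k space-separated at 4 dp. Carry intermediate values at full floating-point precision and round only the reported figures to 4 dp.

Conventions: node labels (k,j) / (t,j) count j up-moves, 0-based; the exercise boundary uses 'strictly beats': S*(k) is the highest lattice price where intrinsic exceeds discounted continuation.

price = 18.5114
boundary = - - - 97.0130 109.1423 122.7881
tree:
18.5114
26.4154 10.3414
36.3509 16.1804 4.2688
47.8670 24.5515 7.4896 0.9032
58.6483 35.7377 12.9705 1.7649 0.0000
68.2315 47.8670 22.0919 3.4490 0.0000 0.0000
76.7496 58.6483 35.7377 6.7400 0.0000 0.0000 0.0000

Δt=0.09267, u=1.12503, d=0.88887, q=0.48552, disc=e^(-rΔt)=0.99464
k=6 terminal: V=max(K-S,0) → 76.7496 58.6483 35.7377 6.7400 0.0000 0.0000 0.0000
k=5: j=0 S=76.6485 intr=68.2315 cont=67.5968 V=68.2315[EX]; j=1 S=97.0130 intr=47.8670 cont=47.2700 V=47.8670[EX]; j=2 S=122.7881 intr=22.0919 cont=21.5426 V=22.0919[EX]; j=3 S=155.4113 intr=0.0000 cont=3.4490 V=3.4490[hold]; j=4 S=196.7020 intr=0.0000 cont=0.0000 V=0.0000[hold]; j=5 S=248.9631 intr=0.0000 cont=0.0000 V=0.0000[hold]  S*(5)=122.7881
k=4: j=0 S=86.2317 intr=58.6483 cont=58.0314 V=58.6483[EX]; j=1 S=109.1423 intr=35.7377 cont=35.1632 V=35.7377[EX]; j=2 S=138.1400 intr=6.7400 cont=12.9705 V=12.9705[hold]; j=3 S=174.8420 intr=0.0000 cont=1.7649 V=1.7649[hold]; j=4 S=221.2952 intr=0.0000 cont=0.0000 V=0.0000[hold]  S*(4)=109.1423
k=3: j=0 S=97.0130 intr=47.8670 cont=47.2700 V=47.8670[EX]; j=1 S=122.7881 intr=22.0919 cont=24.5515 V=24.5515[hold]; j=2 S=155.4113 intr=0.0000 cont=7.4896 V=7.4896[hold]; j=3 S=196.7020 intr=0.0000 cont=0.9032 V=0.9032[hold]  S*(3)=97.0130
k=2: j=0 S=109.1423 intr=35.7377 cont=36.3509 V=36.3509[hold]; j=1 S=138.1400 intr=6.7400 cont=16.1804 V=16.1804[hold]; j=2 S=174.8420 intr=0.0000 cont=4.2688 V=4.2688[hold]  S*(2)=-
k=1: j=0 S=122.7881 intr=22.0919 cont=26.4154 V=26.4154[hold]; j=1 S=155.4113 intr=0.0000 cont=10.3414 V=10.3414[hold]  S*(1)=-
k=0: j=0 S=138.1400 intr=6.7400 cont=18.5114 V=18.5114[hold]  S*(0)=-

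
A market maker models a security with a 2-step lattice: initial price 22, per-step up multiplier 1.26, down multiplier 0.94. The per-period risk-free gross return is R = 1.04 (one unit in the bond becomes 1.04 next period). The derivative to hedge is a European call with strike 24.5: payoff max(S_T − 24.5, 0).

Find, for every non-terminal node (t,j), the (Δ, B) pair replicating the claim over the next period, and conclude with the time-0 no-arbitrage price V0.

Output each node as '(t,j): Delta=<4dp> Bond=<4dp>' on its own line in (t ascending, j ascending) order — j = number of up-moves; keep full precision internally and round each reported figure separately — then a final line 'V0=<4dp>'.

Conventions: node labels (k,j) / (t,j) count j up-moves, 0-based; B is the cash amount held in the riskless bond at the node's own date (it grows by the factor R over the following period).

No-arbitrage ⇒ martingale measure with p* = (R−d)/(u−d) = 0.3125.
At maturity the claim pays: V(2,0)=0.0000, V(2,1)=1.5568, V(2,2)=10.4272
(1,0): S=20.6800. Δ = (V_up−V_dn)/(S_up−S_dn) = (1.5568−0.0000)/(26.0568−19.4392) = 0.2353. V = [p*·1.5568 + (1−p*)·0.0000]/1.04 = 0.4678. B = V − Δ·S = -4.3972.
(1,1): S=27.7200. Δ = (V_up−V_dn)/(S_up−S_dn) = (10.4272−1.5568)/(34.9272−26.0568) = 1.0000. V = [p*·10.4272 + (1−p*)·1.5568]/1.04 = 4.1623. B = V − Δ·S = -23.5577.
(0,0): S=22.0000. Δ = (V_up−V_dn)/(S_up−S_dn) = (4.1623−0.4678)/(27.7200−20.6800) = 0.5248. V = [p*·4.1623 + (1−p*)·0.4678]/1.04 = 1.5599. B = V − Δ·S = -9.9854.
Check: Δ(0,0)·S0 + B(0,0) = 1.5599 = V0.

(0,0): Delta=0.5248 Bond=-9.9854
(1,0): Delta=0.2353 Bond=-4.3972
(1,1): Delta=1.0000 Bond=-23.5577
V0=1.5599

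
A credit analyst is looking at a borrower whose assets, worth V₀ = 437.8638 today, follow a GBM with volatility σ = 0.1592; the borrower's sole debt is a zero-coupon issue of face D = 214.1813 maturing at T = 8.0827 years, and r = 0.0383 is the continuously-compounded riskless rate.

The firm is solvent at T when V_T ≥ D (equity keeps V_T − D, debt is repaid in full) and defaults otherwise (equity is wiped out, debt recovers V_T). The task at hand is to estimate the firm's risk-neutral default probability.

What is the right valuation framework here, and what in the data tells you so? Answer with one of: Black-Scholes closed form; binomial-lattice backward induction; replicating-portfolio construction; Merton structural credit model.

Key observation: the question is about default risk generated by asset-value dynamics against a debt face of 214.1813 — the structural framework prices exactly that.

framework: Merton structural credit model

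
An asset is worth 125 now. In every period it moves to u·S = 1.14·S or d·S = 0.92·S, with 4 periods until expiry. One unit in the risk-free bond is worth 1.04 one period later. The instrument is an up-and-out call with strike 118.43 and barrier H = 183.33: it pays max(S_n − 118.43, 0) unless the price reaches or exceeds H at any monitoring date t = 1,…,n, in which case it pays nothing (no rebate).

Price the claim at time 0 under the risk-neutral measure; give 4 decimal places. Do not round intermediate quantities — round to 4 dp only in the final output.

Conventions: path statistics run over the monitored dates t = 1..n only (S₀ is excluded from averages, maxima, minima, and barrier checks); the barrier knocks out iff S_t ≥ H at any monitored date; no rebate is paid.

No-arbitrage gives p* = (R−d)/(u−d) = 0.5455: enumerate every path, weight its payoff by its p*-probability, and discount by R^4.
Enumerate all 2^4 = 16 price paths (U = up ×1.14, D = down ×0.92); each path with k up-moves has probability p*^k·(1−p*)^(4−k).
DDDD: M=115.0000, payoff=0.0000, prob=0.042688
UDDD: M=142.5000, payoff=0.0000, prob=0.051226
DUDD: M=131.1000, payoff=0.0000, prob=0.051226
UUDD: M=162.4500, payoff=19.0677, prob=0.061471
DDUD: M=120.6120, payoff=0.0000, prob=0.051226
UDUD: M=149.4540, payoff=19.0677, prob=0.061471
DUUD: M=149.4540, payoff=19.0677, prob=0.061471
UUUD: M=185.1930, payoff=0.0000, prob=0.073765
DDDU: M=115.0000, payoff=0.0000, prob=0.051226
UDDU: M=142.5000, payoff=19.0677, prob=0.061471
DUDU: M=137.4977, payoff=19.0677, prob=0.061471
UUDU: M=170.3776, payoff=51.9476, prob=0.073765
DDUU: M=137.4977, payoff=19.0677, prob=0.061471
UDUU: M=170.3776, payoff=51.9476, prob=0.073765
DUUU: M=170.3776, payoff=51.9476, prob=0.073765
UUUU: M=211.1200, payoff=0.0000, prob=0.088519
Price = Σ prob·payoff / R^4 = 18.528486 / 1.169859 = 15.8382

price = 15.8382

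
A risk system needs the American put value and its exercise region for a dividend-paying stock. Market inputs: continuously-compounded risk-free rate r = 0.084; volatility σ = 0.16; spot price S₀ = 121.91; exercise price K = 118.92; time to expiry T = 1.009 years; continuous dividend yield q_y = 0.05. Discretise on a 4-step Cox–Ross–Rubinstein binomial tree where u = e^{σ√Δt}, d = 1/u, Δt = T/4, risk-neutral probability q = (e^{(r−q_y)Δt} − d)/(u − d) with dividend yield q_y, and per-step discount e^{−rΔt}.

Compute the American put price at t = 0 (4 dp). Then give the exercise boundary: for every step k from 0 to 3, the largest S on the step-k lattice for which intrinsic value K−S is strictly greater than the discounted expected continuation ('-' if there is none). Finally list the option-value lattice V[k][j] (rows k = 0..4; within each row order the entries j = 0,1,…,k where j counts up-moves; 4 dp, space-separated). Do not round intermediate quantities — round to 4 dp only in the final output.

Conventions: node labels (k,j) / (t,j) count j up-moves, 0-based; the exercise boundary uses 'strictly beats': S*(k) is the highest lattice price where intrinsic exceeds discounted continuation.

params: Δt=0.25225 u=1.08368 d=0.92278 q=0.53346 e^(-rΔt)=0.97903
t_4 payoffs: 30.5223 15.1098 0.0000 0.0000 0.0000
t_3: node(3,0) S=95.7945 payoff=23.1255 vs cont=21.8328 → 23.1255 [stop]  node(3,1) S=112.4967 payoff=6.4233 vs cont=6.9016 → 6.9016 [wait]  node(3,2) S=132.1110 payoff=0.0000 vs cont=0.0000 → 0.0000 [wait]  node(3,3) S=155.1451 payoff=0.0000 vs cont=0.0000 → 0.0000 [wait]  ⇒ S*(3)=95.7945
t_2: node(2,0) S=103.8102 payoff=15.1098 vs cont=14.1673 → 15.1098 [stop]  node(2,1) S=121.9100 payoff=0.0000 vs cont=3.1524 → 3.1524 [wait]  node(2,2) S=143.1655 payoff=0.0000 vs cont=0.0000 → 0.0000 [wait]  ⇒ S*(2)=103.8102
t_1: node(1,0) S=112.4967 payoff=6.4233 vs cont=8.5480 → 8.5480 [wait]  node(1,1) S=132.1110 payoff=0.0000 vs cont=1.4399 → 1.4399 [wait]  ⇒ S*(1)=-
t_0: node(0,0) S=121.9100 payoff=0.0000 vs cont=4.6564 → 4.6564 [wait]  ⇒ S*(0)=-

price = 4.6564
boundary = - - 103.8102 95.7945
tree:
4.6564
8.5480 1.4399
15.1098 3.1524 0.0000
23.1255 6.9016 0.0000 0.0000
30.5223 15.1098 0.0000 0.0000 0.0000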